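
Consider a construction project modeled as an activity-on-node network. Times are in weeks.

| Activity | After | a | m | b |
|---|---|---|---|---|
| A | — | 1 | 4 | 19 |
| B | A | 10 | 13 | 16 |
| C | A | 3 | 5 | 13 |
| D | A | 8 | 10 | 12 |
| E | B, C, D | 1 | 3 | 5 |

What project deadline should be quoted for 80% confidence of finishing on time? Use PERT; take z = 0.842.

te_A = (1 + 4·4 + 19)/6 = 36/6 = 6; σ²_A = ((19−1)/6)² = 9.000
te_B = (10 + 4·13 + 16)/6 = 78/6 = 13; σ²_B = ((16−10)/6)² = 1.000
te_C = (3 + 4·5 + 13)/6 = 36/6 = 6; σ²_C = ((13−3)/6)² = 2.778
te_D = (8 + 4·10 + 12)/6 = 60/6 = 10; σ²_D = ((12−8)/6)² = 0.444
te_E = (1 + 4·3 + 5)/6 = 18/6 = 3; σ²_E = ((5−1)/6)² = 0.444

Forward pass:
ES_A = 0; EF_A = 6
ES_B = 6; EF_B = 6+13 = 19
ES_C = 6; EF_C = 6+6 = 12
ES_D = 6; EF_D = 6+10 = 16
ES_E = max(EF_B=19, EF_C=12, EF_D=16) = 19; EF_E = 19+3 = 22
Expected project duration μ = 22 weeks. Critical path: A → B → E.

Variance along critical path = 9.000 + 1.000 + 0.444 = 10.444; σ = 3.232 weeks.
D = μ + z·σ = 22 + 0.842·3.232 = 24.7 weeks

24.7 weeks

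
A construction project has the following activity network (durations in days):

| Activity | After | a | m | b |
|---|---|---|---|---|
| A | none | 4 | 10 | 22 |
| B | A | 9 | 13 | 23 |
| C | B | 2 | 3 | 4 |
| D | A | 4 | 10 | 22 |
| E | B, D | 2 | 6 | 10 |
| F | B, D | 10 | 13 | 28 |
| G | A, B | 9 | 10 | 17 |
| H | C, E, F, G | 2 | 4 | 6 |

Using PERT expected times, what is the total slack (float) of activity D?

3 days

te_A = (4 + 4·10 + 22)/6 = 66/6 = 11
te_B = (9 + 4·13 + 23)/6 = 84/6 = 14
te_C = (2 + 4·3 + 4)/6 = 18/6 = 3
te_D = (4 + 4·10 + 22)/6 = 66/6 = 11
te_E = (2 + 4·6 + 10)/6 = 36/6 = 6
te_F = (10 + 4·13 + 28)/6 = 90/6 = 15
te_G = (9 + 4·10 + 17)/6 = 66/6 = 11
te_H = (2 + 4·4 + 6)/6 = 24/6 = 4

Forward pass:
ES_A = 0; EF_A = 11
ES_B = 11; EF_B = 11+14 = 25
ES_C = 25; EF_C = 25+3 = 28
ES_D = 11; EF_D = 11+11 = 22
ES_E = max(EF_B=25, EF_D=22) = 25; EF_E = 25+6 = 31
ES_F = max(EF_B=25, EF_D=22) = 25; EF_F = 25+15 = 40
ES_G = max(EF_A=11, EF_B=25) = 25; EF_G = 25+11 = 36
ES_H = max(EF_C=28, EF_E=31, EF_F=40, EF_G=36) = 40; EF_H = 40+4 = 44
Expected project duration μ = 44 days. Critical path: A → B → F → H.

Backward pass:
LF_H = 44; LS_H = 44−4 = 40
LF_G = LS_H = 40; LS_G = 40−11 = 29
LF_F = LS_H = 40; LS_F = 40−15 = 25
LF_E = LS_H = 40; LS_E = 40−6 = 34
LF_D = min(LS_E=34, LS_F=25) = 25; LS_D = 25−11 = 14
LF_C = LS_H = 40; LS_C = 40−3 = 37
LF_B = min(LS_C=37, LS_E=34, LS_F=25, LS_G=29) = 25; LS_B = 25−14 = 11
LF_A = min(LS_B=11, LS_D=14, LS_G=29) = 11; LS_A = 11−11 = 0
Slack_D = LS_D − ES_D = 14 − 11 = 3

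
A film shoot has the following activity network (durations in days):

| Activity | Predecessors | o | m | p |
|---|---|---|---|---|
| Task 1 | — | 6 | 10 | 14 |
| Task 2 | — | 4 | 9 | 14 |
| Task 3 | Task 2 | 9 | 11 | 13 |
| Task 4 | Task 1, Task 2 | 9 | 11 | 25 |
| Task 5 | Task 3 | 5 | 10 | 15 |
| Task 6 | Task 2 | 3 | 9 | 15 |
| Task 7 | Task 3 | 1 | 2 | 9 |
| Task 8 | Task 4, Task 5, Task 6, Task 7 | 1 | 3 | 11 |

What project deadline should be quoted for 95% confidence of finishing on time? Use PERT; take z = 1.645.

38.9 days

te_Task 1 = (6 + 4·10 + 14)/6 = 60/6 = 10; σ²_Task 1 = ((14−6)/6)² = 1.778
te_Task 2 = (4 + 4·9 + 14)/6 = 54/6 = 9; σ²_Task 2 = ((14−4)/6)² = 2.778
te_Task 3 = (9 + 4·11 + 13)/6 = 66/6 = 11; σ²_Task 3 = ((13−9)/6)² = 0.444
te_Task 4 = (9 + 4·11 + 25)/6 = 78/6 = 13; σ²_Task 4 = ((25−9)/6)² = 7.111
te_Task 5 = (5 + 4·10 + 15)/6 = 60/6 = 10; σ²_Task 5 = ((15−5)/6)² = 2.778
te_Task 6 = (3 + 4·9 + 15)/6 = 54/6 = 9; σ²_Task 6 = ((15−3)/6)² = 4.000
te_Task 7 = (1 + 4·2 + 9)/6 = 18/6 = 3; σ²_Task 7 = ((9−1)/6)² = 1.778
te_Task 8 = (1 + 4·3 + 11)/6 = 24/6 = 4; σ²_Task 8 = ((11−1)/6)² = 2.778

Forward pass:
ES_Task 1 = 0; EF_Task 1 = 10
ES_Task 2 = 0; EF_Task 2 = 9
ES_Task 3 = 9; EF_Task 3 = 9+11 = 20
ES_Task 4 = max(EF_Task 1=10, EF_Task 2=9) = 10; EF_Task 4 = 10+13 = 23
ES_Task 5 = 20; EF_Task 5 = 20+10 = 30
ES_Task 6 = 9; EF_Task 6 = 9+9 = 18
ES_Task 7 = 20; EF_Task 7 = 20+3 = 23
ES_Task 8 = max(EF_Task 4=23, EF_Task 5=30, EF_Task 6=18, EF_Task 7=23) = 30; EF_Task 8 = 30+4 = 34
Expected project duration μ = 34 days. Critical path: Task 2 → Task 3 → Task 5 → Task 8.

Variance along critical path = 2.778 + 0.444 + 2.778 + 2.778 = 8.778; σ = 2.963 days.
D = μ + z·σ = 34 + 1.645·2.963 = 38.9 days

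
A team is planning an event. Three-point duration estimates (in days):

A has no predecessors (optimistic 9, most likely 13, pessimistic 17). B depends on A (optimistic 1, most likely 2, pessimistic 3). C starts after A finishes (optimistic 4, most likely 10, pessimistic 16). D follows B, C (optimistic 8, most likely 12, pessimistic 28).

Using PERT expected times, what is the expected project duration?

te_A = (9 + 4·13 + 17)/6 = 78/6 = 13
te_B = (1 + 4·2 + 3)/6 = 12/6 = 2
te_C = (4 + 4·10 + 16)/6 = 60/6 = 10
te_D = (8 + 4·12 + 28)/6 = 84/6 = 14

Forward pass:
ES_A = 0; EF_A = 13
ES_B = 13; EF_B = 13+2 = 15
ES_C = 13; EF_C = 13+10 = 23
ES_D = max(EF_B=15, EF_C=23) = 23; EF_D = 23+14 = 37
Expected project duration μ = 37 days. Critical path: A → C → D.

37 days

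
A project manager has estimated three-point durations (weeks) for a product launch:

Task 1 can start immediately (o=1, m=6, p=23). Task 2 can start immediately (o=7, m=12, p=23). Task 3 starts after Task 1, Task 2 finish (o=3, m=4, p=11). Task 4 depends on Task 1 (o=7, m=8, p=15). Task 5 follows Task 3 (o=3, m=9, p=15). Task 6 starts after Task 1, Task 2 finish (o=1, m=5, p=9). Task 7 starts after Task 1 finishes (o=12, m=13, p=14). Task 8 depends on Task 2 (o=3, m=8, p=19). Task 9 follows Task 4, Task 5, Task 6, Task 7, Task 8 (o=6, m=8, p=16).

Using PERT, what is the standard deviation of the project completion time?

te_Task 1 = (1 + 4·6 + 23)/6 = 48/6 = 8; σ²_Task 1 = ((23−1)/6)² = 13.444
te_Task 2 = (7 + 4·12 + 23)/6 = 78/6 = 13; σ²_Task 2 = ((23−7)/6)² = 7.111
te_Task 3 = (3 + 4·4 + 11)/6 = 30/6 = 5; σ²_Task 3 = ((11−3)/6)² = 1.778
te_Task 4 = (7 + 4·8 + 15)/6 = 54/6 = 9; σ²_Task 4 = ((15−7)/6)² = 1.778
te_Task 5 = (3 + 4·9 + 15)/6 = 54/6 = 9; σ²_Task 5 = ((15−3)/6)² = 4.000
te_Task 6 = (1 + 4·5 + 9)/6 = 30/6 = 5; σ²_Task 6 = ((9−1)/6)² = 1.778
te_Task 7 = (12 + 4·13 + 14)/6 = 78/6 = 13; σ²_Task 7 = ((14−12)/6)² = 0.111
te_Task 8 = (3 + 4·8 + 19)/6 = 54/6 = 9; σ²_Task 8 = ((19−3)/6)² = 7.111
te_Task 9 = (6 + 4·8 + 16)/6 = 54/6 = 9; σ²_Task 9 = ((16−6)/6)² = 2.778

Forward pass:
ES_Task 1 = 0; EF_Task 1 = 8
ES_Task 2 = 0; EF_Task 2 = 13
ES_Task 3 = max(EF_Task 1=8, EF_Task 2=13) = 13; EF_Task 3 = 13+5 = 18
ES_Task 4 = 8; EF_Task 4 = 8+9 = 17
ES_Task 5 = 18; EF_Task 5 = 18+9 = 27
ES_Task 6 = max(EF_Task 1=8, EF_Task 2=13) = 13; EF_Task 6 = 13+5 = 18
ES_Task 7 = 8; EF_Task 7 = 8+13 = 21
ES_Task 8 = 13; EF_Task 8 = 13+9 = 22
ES_Task 9 = max(EF_Task 4=17, EF_Task 5=27, EF_Task 6=18, EF_Task 7=21, EF_Task 8=22) = 27; EF_Task 9 = 27+9 = 36
Expected project duration μ = 36 weeks. Critical path: Task 2 → Task 3 → Task 5 → Task 9.

Variance along critical path = 7.111 + 1.778 + 4.000 + 2.778 = 15.667
σ = √15.667 = 3.958 weeks

3.96 weeks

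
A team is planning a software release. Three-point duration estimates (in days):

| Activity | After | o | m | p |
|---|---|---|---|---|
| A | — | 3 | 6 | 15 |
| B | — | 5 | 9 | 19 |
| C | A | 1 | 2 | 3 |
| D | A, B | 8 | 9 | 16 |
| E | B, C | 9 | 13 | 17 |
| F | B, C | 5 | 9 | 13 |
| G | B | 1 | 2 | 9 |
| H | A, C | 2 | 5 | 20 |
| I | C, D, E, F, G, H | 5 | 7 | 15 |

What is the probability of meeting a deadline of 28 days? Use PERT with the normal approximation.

te_A = (3 + 4·6 + 15)/6 = 42/6 = 7; σ²_A = ((15−3)/6)² = 4.000
te_B = (5 + 4·9 + 19)/6 = 60/6 = 10; σ²_B = ((19−5)/6)² = 5.444
te_C = (1 + 4·2 + 3)/6 = 12/6 = 2; σ²_C = ((3−1)/6)² = 0.111
te_D = (8 + 4·9 + 16)/6 = 60/6 = 10; σ²_D = ((16−8)/6)² = 1.778
te_E = (9 + 4·13 + 17)/6 = 78/6 = 13; σ²_E = ((17−9)/6)² = 1.778
te_F = (5 + 4·9 + 13)/6 = 54/6 = 9; σ²_F = ((13−5)/6)² = 1.778
te_G = (1 + 4·2 + 9)/6 = 18/6 = 3; σ²_G = ((9−1)/6)² = 1.778
te_H = (2 + 4·5 + 20)/6 = 42/6 = 7; σ²_H = ((20−2)/6)² = 9.000
te_I = (5 + 4·7 + 15)/6 = 48/6 = 8; σ²_I = ((15−5)/6)² = 2.778

Forward pass:
ES_A = 0; EF_A = 7
ES_B = 0; EF_B = 10
ES_C = 7; EF_C = 7+2 = 9
ES_D = max(EF_A=7, EF_B=10) = 10; EF_D = 10+10 = 20
ES_E = max(EF_B=10, EF_C=9) = 10; EF_E = 10+13 = 23
ES_F = max(EF_B=10, EF_C=9) = 10; EF_F = 10+9 = 19
ES_G = 10; EF_G = 10+3 = 13
ES_H = max(EF_A=7, EF_C=9) = 9; EF_H = 9+7 = 16
ES_I = max(EF_C=9, EF_D=20, EF_E=23, EF_F=19, EF_G=13, EF_H=16) = 23; EF_I = 23+8 = 31
Expected project duration μ = 31 days. Critical path: B → E → I.

Variance along critical path = 5.444 + 1.778 + 2.778 = 10.000; σ = √10.000 = 3.162 days.
Z = (28 − 31) / 3.162 = -0.949
P(T ≤ 28) = Φ(-0.949) ≈ 0.171

0.171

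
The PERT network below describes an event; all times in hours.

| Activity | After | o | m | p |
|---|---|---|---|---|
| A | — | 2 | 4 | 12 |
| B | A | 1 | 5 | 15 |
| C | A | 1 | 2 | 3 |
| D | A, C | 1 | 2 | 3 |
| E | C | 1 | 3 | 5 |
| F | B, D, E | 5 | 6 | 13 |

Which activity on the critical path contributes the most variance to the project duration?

B

te_A = (2 + 4·4 + 12)/6 = 30/6 = 5; σ²_A = ((12−2)/6)² = 2.778
te_B = (1 + 4·5 + 15)/6 = 36/6 = 6; σ²_B = ((15−1)/6)² = 5.444
te_C = (1 + 4·2 + 3)/6 = 12/6 = 2; σ²_C = ((3−1)/6)² = 0.111
te_D = (1 + 4·2 + 3)/6 = 12/6 = 2; σ²_D = ((3−1)/6)² = 0.111
te_E = (1 + 4·3 + 5)/6 = 18/6 = 3; σ²_E = ((5−1)/6)² = 0.444
te_F = (5 + 4·6 + 13)/6 = 42/6 = 7; σ²_F = ((13−5)/6)² = 1.778

Forward pass:
ES_A = 0; EF_A = 5
ES_B = 5; EF_B = 5+6 = 11
ES_C = 5; EF_C = 5+2 = 7
ES_D = max(EF_A=5, EF_C=7) = 7; EF_D = 7+2 = 9
ES_E = 7; EF_E = 7+3 = 10
ES_F = max(EF_B=11, EF_D=9, EF_E=10) = 11; EF_F = 11+7 = 18
Expected project duration μ = 18 hours. Critical path: A → B → F.

Variances on critical path: σ²_A=2.778, σ²_B=5.444, σ²_F=1.778.
Largest is σ²_B = 5.444.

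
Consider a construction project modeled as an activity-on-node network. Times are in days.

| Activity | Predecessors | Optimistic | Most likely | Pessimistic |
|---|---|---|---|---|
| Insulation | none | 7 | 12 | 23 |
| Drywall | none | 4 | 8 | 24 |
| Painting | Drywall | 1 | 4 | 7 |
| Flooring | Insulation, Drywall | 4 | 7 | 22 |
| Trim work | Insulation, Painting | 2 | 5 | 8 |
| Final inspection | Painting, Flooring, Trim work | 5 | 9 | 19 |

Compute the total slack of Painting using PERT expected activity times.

te_Insulation = (7 + 4·12 + 23)/6 = 78/6 = 13
te_Drywall = (4 + 4·8 + 24)/6 = 60/6 = 10
te_Painting = (1 + 4·4 + 7)/6 = 24/6 = 4
te_Flooring = (4 + 4·7 + 22)/6 = 54/6 = 9
te_Trim work = (2 + 4·5 + 8)/6 = 30/6 = 5
te_Final inspection = (5 + 4·9 + 19)/6 = 60/6 = 10

Forward pass:
ES_Insulation = 0; EF_Insulation = 13
ES_Drywall = 0; EF_Drywall = 10
ES_Painting = 10; EF_Painting = 10+4 = 14
ES_Flooring = max(EF_Insulation=13, EF_Drywall=10) = 13; EF_Flooring = 13+9 = 22
ES_Trim work = max(EF_Insulation=13, EF_Painting=14) = 14; EF_Trim work = 14+5 = 19
ES_Final inspection = max(EF_Painting=14, EF_Flooring=22, EF_Trim work=19) = 22; EF_Final inspection = 22+10 = 32
Expected project duration μ = 32 days. Critical path: Insulation → Flooring → Final inspection.

Backward pass:
LF_Final inspection = 32; LS_Final inspection = 32−10 = 22
LF_Trim work = LS_Final inspection = 22; LS_Trim work = 22−5 = 17
LF_Flooring = LS_Final inspection = 22; LS_Flooring = 22−9 = 13
LF_Painting = min(LS_Trim work=17, LS_Final inspection=22) = 17; LS_Painting = 17−4 = 13
LF_Drywall = min(LS_Painting=13, LS_Flooring=13) = 13; LS_Drywall = 13−10 = 3
LF_Insulation = min(LS_Flooring=13, LS_Trim work=17) = 13; LS_Insulation = 13−13 = 0
Slack_Painting = LS_Painting − ES_Painting = 13 − 10 = 3

3 days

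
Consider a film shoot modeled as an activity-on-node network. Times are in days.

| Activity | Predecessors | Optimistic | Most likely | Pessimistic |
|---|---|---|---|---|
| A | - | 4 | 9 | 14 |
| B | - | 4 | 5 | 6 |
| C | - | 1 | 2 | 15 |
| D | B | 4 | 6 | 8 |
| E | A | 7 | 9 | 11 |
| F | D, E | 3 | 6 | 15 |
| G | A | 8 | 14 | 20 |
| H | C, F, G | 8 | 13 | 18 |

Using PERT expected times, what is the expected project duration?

38 days

te_A = (4 + 4·9 + 14)/6 = 54/6 = 9
te_B = (4 + 4·5 + 6)/6 = 30/6 = 5
te_C = (1 + 4·2 + 15)/6 = 24/6 = 4
te_D = (4 + 4·6 + 8)/6 = 36/6 = 6
te_E = (7 + 4·9 + 11)/6 = 54/6 = 9
te_F = (3 + 4·6 + 15)/6 = 42/6 = 7
te_G = (8 + 4·14 + 20)/6 = 84/6 = 14
te_H = (8 + 4·13 + 18)/6 = 78/6 = 13

Forward pass:
ES_A = 0; EF_A = 9
ES_B = 0; EF_B = 5
ES_C = 0; EF_C = 4
ES_D = 5; EF_D = 5+6 = 11
ES_E = 9; EF_E = 9+9 = 18
ES_F = max(EF_D=11, EF_E=18) = 18; EF_F = 18+7 = 25
ES_G = 9; EF_G = 9+14 = 23
ES_H = max(EF_C=4, EF_F=25, EF_G=23) = 25; EF_H = 25+13 = 38
Expected project duration μ = 38 days. Critical path: A → E → F → H.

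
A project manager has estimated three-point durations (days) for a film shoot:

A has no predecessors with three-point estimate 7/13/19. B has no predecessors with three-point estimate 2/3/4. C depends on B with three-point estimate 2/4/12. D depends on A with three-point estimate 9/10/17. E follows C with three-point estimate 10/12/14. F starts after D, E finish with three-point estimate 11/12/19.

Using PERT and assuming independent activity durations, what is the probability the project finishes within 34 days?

0.138

te_A = (7 + 4·13 + 19)/6 = 78/6 = 13; σ²_A = ((19−7)/6)² = 4.000
te_B = (2 + 4·3 + 4)/6 = 18/6 = 3; σ²_B = ((4−2)/6)² = 0.111
te_C = (2 + 4·4 + 12)/6 = 30/6 = 5; σ²_C = ((12−2)/6)² = 2.778
te_D = (9 + 4·10 + 17)/6 = 66/6 = 11; σ²_D = ((17−9)/6)² = 1.778
te_E = (10 + 4·12 + 14)/6 = 72/6 = 12; σ²_E = ((14−10)/6)² = 0.444
te_F = (11 + 4·12 + 19)/6 = 78/6 = 13; σ²_F = ((19−11)/6)² = 1.778

Forward pass:
ES_A = 0; EF_A = 13
ES_B = 0; EF_B = 3
ES_C = 3; EF_C = 3+5 = 8
ES_D = 13; EF_D = 13+11 = 24
ES_E = 8; EF_E = 8+12 = 20
ES_F = max(EF_D=24, EF_E=20) = 24; EF_F = 24+13 = 37
Expected project duration μ = 37 days. Critical path: A → D → F.

Variance along critical path = 4.000 + 1.778 + 1.778 = 7.556; σ = √7.556 = 2.749 days.
Z = (34 − 37) / 2.749 = -1.091
P(T ≤ 34) = Φ(-1.091) ≈ 0.138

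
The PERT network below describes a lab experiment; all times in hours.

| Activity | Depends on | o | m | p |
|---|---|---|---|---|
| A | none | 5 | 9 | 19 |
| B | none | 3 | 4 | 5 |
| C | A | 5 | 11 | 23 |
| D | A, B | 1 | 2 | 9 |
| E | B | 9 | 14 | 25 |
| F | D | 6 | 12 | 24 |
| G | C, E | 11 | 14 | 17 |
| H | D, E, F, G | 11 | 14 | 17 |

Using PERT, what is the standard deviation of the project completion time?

te_A = (5 + 4·9 + 19)/6 = 60/6 = 10; σ²_A = ((19−5)/6)² = 5.444
te_B = (3 + 4·4 + 5)/6 = 24/6 = 4; σ²_B = ((5−3)/6)² = 0.111
te_C = (5 + 4·11 + 23)/6 = 72/6 = 12; σ²_C = ((23−5)/6)² = 9.000
te_D = (1 + 4·2 + 9)/6 = 18/6 = 3; σ²_D = ((9−1)/6)² = 1.778
te_E = (9 + 4·14 + 25)/6 = 90/6 = 15; σ²_E = ((25−9)/6)² = 7.111
te_F = (6 + 4·12 + 24)/6 = 78/6 = 13; σ²_F = ((24−6)/6)² = 9.000
te_G = (11 + 4·14 + 17)/6 = 84/6 = 14; σ²_G = ((17−11)/6)² = 1.000
te_H = (11 + 4·14 + 17)/6 = 84/6 = 14; σ²_H = ((17−11)/6)² = 1.000

Forward pass:
ES_A = 0; EF_A = 10
ES_B = 0; EF_B = 4
ES_C = 10; EF_C = 10+12 = 22
ES_D = max(EF_A=10, EF_B=4) = 10; EF_D = 10+3 = 13
ES_E = 4; EF_E = 4+15 = 19
ES_F = 13; EF_F = 13+13 = 26
ES_G = max(EF_C=22, EF_E=19) = 22; EF_G = 22+14 = 36
ES_H = max(EF_D=13, EF_E=19, EF_F=26, EF_G=36) = 36; EF_H = 36+14 = 50
Expected project duration μ = 50 hours. Critical path: A → C → G → H.

Variance along critical path = 5.444 + 9.000 + 1.000 + 1.000 = 16.444
σ = √16.444 = 4.055 hours

4.06 hours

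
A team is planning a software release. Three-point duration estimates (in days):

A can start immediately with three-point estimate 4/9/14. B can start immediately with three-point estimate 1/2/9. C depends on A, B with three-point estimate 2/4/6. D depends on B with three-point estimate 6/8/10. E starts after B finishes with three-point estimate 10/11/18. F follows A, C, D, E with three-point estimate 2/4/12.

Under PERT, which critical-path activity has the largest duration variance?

F

te_A = (4 + 4·9 + 14)/6 = 54/6 = 9; σ²_A = ((14−4)/6)² = 2.778
te_B = (1 + 4·2 + 9)/6 = 18/6 = 3; σ²_B = ((9−1)/6)² = 1.778
te_C = (2 + 4·4 + 6)/6 = 24/6 = 4; σ²_C = ((6−2)/6)² = 0.444
te_D = (6 + 4·8 + 10)/6 = 48/6 = 8; σ²_D = ((10−6)/6)² = 0.444
te_E = (10 + 4·11 + 18)/6 = 72/6 = 12; σ²_E = ((18−10)/6)² = 1.778
te_F = (2 + 4·4 + 12)/6 = 30/6 = 5; σ²_F = ((12−2)/6)² = 2.778

Forward pass:
ES_A = 0; EF_A = 9
ES_B = 0; EF_B = 3
ES_C = max(EF_A=9, EF_B=3) = 9; EF_C = 9+4 = 13
ES_D = 3; EF_D = 3+8 = 11
ES_E = 3; EF_E = 3+12 = 15
ES_F = max(EF_A=9, EF_C=13, EF_D=11, EF_E=15) = 15; EF_F = 15+5 = 20
Expected project duration μ = 20 days. Critical path: B → E → F.

Variances on critical path: σ²_B=1.778, σ²_E=1.778, σ²_F=2.778.
Largest is σ²_F = 2.778.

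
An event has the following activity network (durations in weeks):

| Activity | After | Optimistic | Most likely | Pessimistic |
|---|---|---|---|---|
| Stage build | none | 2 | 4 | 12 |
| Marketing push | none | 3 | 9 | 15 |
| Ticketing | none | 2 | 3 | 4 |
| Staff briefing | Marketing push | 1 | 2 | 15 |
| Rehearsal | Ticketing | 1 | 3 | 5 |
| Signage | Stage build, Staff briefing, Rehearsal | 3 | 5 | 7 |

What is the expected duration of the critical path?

18 weeks

te_Stage build = (2 + 4·4 + 12)/6 = 30/6 = 5
te_Marketing push = (3 + 4·9 + 15)/6 = 54/6 = 9
te_Ticketing = (2 + 4·3 + 4)/6 = 18/6 = 3
te_Staff briefing = (1 + 4·2 + 15)/6 = 24/6 = 4
te_Rehearsal = (1 + 4·3 + 5)/6 = 18/6 = 3
te_Signage = (3 + 4·5 + 7)/6 = 30/6 = 5

Forward pass:
ES_Stage build = 0; EF_Stage build = 5
ES_Marketing push = 0; EF_Marketing push = 9
ES_Ticketing = 0; EF_Ticketing = 3
ES_Staff briefing = 9; EF_Staff briefing = 9+4 = 13
ES_Rehearsal = 3; EF_Rehearsal = 3+3 = 6
ES_Signage = max(EF_Stage build=5, EF_Staff briefing=13, EF_Rehearsal=6) = 13; EF_Signage = 13+5 = 18
Expected project duration μ = 18 weeks. Critical path: Marketing push → Staff briefing → Signage.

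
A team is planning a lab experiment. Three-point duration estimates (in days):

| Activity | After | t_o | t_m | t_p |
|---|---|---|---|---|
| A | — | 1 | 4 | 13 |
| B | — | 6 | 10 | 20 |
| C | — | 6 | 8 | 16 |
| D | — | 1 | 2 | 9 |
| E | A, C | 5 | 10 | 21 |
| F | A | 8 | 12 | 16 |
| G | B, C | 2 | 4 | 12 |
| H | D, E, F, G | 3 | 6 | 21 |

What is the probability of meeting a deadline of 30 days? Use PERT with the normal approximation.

te_A = (1 + 4·4 + 13)/6 = 30/6 = 5; σ²_A = ((13−1)/6)² = 4.000
te_B = (6 + 4·10 + 20)/6 = 66/6 = 11; σ²_B = ((20−6)/6)² = 5.444
te_C = (6 + 4·8 + 16)/6 = 54/6 = 9; σ²_C = ((16−6)/6)² = 2.778
te_D = (1 + 4·2 + 9)/6 = 18/6 = 3; σ²_D = ((9−1)/6)² = 1.778
te_E = (5 + 4·10 + 21)/6 = 66/6 = 11; σ²_E = ((21−5)/6)² = 7.111
te_F = (8 + 4·12 + 16)/6 = 72/6 = 12; σ²_F = ((16−8)/6)² = 1.778
te_G = (2 + 4·4 + 12)/6 = 30/6 = 5; σ²_G = ((12−2)/6)² = 2.778
te_H = (3 + 4·6 + 21)/6 = 48/6 = 8; σ²_H = ((21−3)/6)² = 9.000

Forward pass:
ES_A = 0; EF_A = 5
ES_B = 0; EF_B = 11
ES_C = 0; EF_C = 9
ES_D = 0; EF_D = 3
ES_E = max(EF_A=5, EF_C=9) = 9; EF_E = 9+11 = 20
ES_F = 5; EF_F = 5+12 = 17
ES_G = max(EF_B=11, EF_C=9) = 11; EF_G = 11+5 = 16
ES_H = max(EF_D=3, EF_E=20, EF_F=17, EF_G=16) = 20; EF_H = 20+8 = 28
Expected project duration μ = 28 days. Critical path: C → E → H.

Variance along critical path = 2.778 + 7.111 + 9.000 = 18.889; σ = √18.889 = 4.346 days.
Z = (30 − 28) / 4.346 = 0.460
P(T ≤ 30) = Φ(0.460) ≈ 0.677

0.677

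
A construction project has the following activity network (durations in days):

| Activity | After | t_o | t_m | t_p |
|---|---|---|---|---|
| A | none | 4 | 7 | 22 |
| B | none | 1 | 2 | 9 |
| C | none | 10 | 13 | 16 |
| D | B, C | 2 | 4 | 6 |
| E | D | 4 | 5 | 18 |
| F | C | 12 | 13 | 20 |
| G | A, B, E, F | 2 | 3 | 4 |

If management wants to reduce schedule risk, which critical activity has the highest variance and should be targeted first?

te_A = (4 + 4·7 + 22)/6 = 54/6 = 9; σ²_A = ((22−4)/6)² = 9.000
te_B = (1 + 4·2 + 9)/6 = 18/6 = 3; σ²_B = ((9−1)/6)² = 1.778
te_C = (10 + 4·13 + 16)/6 = 78/6 = 13; σ²_C = ((16−10)/6)² = 1.000
te_D = (2 + 4·4 + 6)/6 = 24/6 = 4; σ²_D = ((6−2)/6)² = 0.444
te_E = (4 + 4·5 + 18)/6 = 42/6 = 7; σ²_E = ((18−4)/6)² = 5.444
te_F = (12 + 4·13 + 20)/6 = 84/6 = 14; σ²_F = ((20−12)/6)² = 1.778
te_G = (2 + 4·3 + 4)/6 = 18/6 = 3; σ²_G = ((4−2)/6)² = 0.111

Forward pass:
ES_A = 0; EF_A = 9
ES_B = 0; EF_B = 3
ES_C = 0; EF_C = 13
ES_D = max(EF_B=3, EF_C=13) = 13; EF_D = 13+4 = 17
ES_E = 17; EF_E = 17+7 = 24
ES_F = 13; EF_F = 13+14 = 27
ES_G = max(EF_A=9, EF_B=3, EF_E=24, EF_F=27) = 27; EF_G = 27+3 = 30
Expected project duration μ = 30 days. Critical path: C → F → G.

Variances on critical path: σ²_C=1.000, σ²_F=1.778, σ²_G=0.111.
Largest is σ²_F = 1.778.

F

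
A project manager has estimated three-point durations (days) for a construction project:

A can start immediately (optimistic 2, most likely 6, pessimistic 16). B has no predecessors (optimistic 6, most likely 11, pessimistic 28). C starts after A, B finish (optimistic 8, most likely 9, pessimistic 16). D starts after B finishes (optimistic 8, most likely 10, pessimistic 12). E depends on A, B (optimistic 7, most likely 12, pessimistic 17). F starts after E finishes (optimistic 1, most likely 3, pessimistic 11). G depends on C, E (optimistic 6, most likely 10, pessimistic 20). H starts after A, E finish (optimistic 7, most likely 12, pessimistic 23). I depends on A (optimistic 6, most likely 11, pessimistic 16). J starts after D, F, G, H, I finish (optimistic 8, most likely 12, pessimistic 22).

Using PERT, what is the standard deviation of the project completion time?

5.36 days

te_A = (2 + 4·6 + 16)/6 = 42/6 = 7; σ²_A = ((16−2)/6)² = 5.444
te_B = (6 + 4·11 + 28)/6 = 78/6 = 13; σ²_B = ((28−6)/6)² = 13.444
te_C = (8 + 4·9 + 16)/6 = 60/6 = 10; σ²_C = ((16−8)/6)² = 1.778
te_D = (8 + 4·10 + 12)/6 = 60/6 = 10; σ²_D = ((12−8)/6)² = 0.444
te_E = (7 + 4·12 + 17)/6 = 72/6 = 12; σ²_E = ((17−7)/6)² = 2.778
te_F = (1 + 4·3 + 11)/6 = 24/6 = 4; σ²_F = ((11−1)/6)² = 2.778
te_G = (6 + 4·10 + 20)/6 = 66/6 = 11; σ²_G = ((20−6)/6)² = 5.444
te_H = (7 + 4·12 + 23)/6 = 78/6 = 13; σ²_H = ((23−7)/6)² = 7.111
te_I = (6 + 4·11 + 16)/6 = 66/6 = 11; σ²_I = ((16−6)/6)² = 2.778
te_J = (8 + 4·12 + 22)/6 = 78/6 = 13; σ²_J = ((22−8)/6)² = 5.444

Forward pass:
ES_A = 0; EF_A = 7
ES_B = 0; EF_B = 13
ES_C = max(EF_A=7, EF_B=13) = 13; EF_C = 13+10 = 23
ES_D = 13; EF_D = 13+10 = 23
ES_E = max(EF_A=7, EF_B=13) = 13; EF_E = 13+12 = 25
ES_F = 25; EF_F = 25+4 = 29
ES_G = max(EF_C=23, EF_E=25) = 25; EF_G = 25+11 = 36
ES_H = max(EF_A=7, EF_E=25) = 25; EF_H = 25+13 = 38
ES_I = 7; EF_I = 7+11 = 18
ES_J = max(EF_D=23, EF_F=29, EF_G=36, EF_H=38, EF_I=18) = 38; EF_J = 38+13 = 51
Expected project duration μ = 51 days. Critical path: B → E → H → J.

Variance along critical path = 13.444 + 2.778 + 7.111 + 5.444 = 28.778
σ = √28.778 = 5.364 days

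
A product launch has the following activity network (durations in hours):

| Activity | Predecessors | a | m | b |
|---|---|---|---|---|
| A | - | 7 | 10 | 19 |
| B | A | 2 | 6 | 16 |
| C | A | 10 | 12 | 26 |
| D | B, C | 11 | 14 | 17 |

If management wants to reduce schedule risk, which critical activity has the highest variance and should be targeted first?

C

te_A = (7 + 4·10 + 19)/6 = 66/6 = 11; σ²_A = ((19−7)/6)² = 4.000
te_B = (2 + 4·6 + 16)/6 = 42/6 = 7; σ²_B = ((16−2)/6)² = 5.444
te_C = (10 + 4·12 + 26)/6 = 84/6 = 14; σ²_C = ((26−10)/6)² = 7.111
te_D = (11 + 4·14 + 17)/6 = 84/6 = 14; σ²_D = ((17−11)/6)² = 1.000

Forward pass:
ES_A = 0; EF_A = 11
ES_B = 11; EF_B = 11+7 = 18
ES_C = 11; EF_C = 11+14 = 25
ES_D = max(EF_B=18, EF_C=25) = 25; EF_D = 25+14 = 39
Expected project duration μ = 39 hours. Critical path: A → C → D.

Variances on critical path: σ²_A=4.000, σ²_C=7.111, σ²_D=1.000.
Largest is σ²_C = 7.111.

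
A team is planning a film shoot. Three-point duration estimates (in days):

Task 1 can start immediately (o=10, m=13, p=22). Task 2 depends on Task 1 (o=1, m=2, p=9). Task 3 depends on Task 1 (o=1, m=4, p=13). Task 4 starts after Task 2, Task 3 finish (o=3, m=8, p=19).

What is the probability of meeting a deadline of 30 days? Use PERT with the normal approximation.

te_Task 1 = (10 + 4·13 + 22)/6 = 84/6 = 14; σ²_Task 1 = ((22−10)/6)² = 4.000
te_Task 2 = (1 + 4·2 + 9)/6 = 18/6 = 3; σ²_Task 2 = ((9−1)/6)² = 1.778
te_Task 3 = (1 + 4·4 + 13)/6 = 30/6 = 5; σ²_Task 3 = ((13−1)/6)² = 4.000
te_Task 4 = (3 + 4·8 + 19)/6 = 54/6 = 9; σ²_Task 4 = ((19−3)/6)² = 7.111

Forward pass:
ES_Task 1 = 0; EF_Task 1 = 14
ES_Task 2 = 14; EF_Task 2 = 14+3 = 17
ES_Task 3 = 14; EF_Task 3 = 14+5 = 19
ES_Task 4 = max(EF_Task 2=17, EF_Task 3=19) = 19; EF_Task 4 = 19+9 = 28
Expected project duration μ = 28 days. Critical path: Task 1 → Task 3 → Task 4.

Variance along critical path = 4.000 + 4.000 + 7.111 = 15.111; σ = √15.111 = 3.887 days.
Z = (30 − 28) / 3.887 = 0.514
P(T ≤ 30) = Φ(0.514) ≈ 0.697

0.697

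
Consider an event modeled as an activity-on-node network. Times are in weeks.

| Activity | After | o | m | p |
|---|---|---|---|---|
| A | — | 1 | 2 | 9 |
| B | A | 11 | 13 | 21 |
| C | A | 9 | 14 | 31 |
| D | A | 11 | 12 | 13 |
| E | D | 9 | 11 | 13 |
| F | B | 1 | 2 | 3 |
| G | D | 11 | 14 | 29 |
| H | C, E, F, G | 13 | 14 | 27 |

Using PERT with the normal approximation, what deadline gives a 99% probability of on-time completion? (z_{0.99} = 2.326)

te_A = (1 + 4·2 + 9)/6 = 18/6 = 3; σ²_A = ((9−1)/6)² = 1.778
te_B = (11 + 4·13 + 21)/6 = 84/6 = 14; σ²_B = ((21−11)/6)² = 2.778
te_C = (9 + 4·14 + 31)/6 = 96/6 = 16; σ²_C = ((31−9)/6)² = 13.444
te_D = (11 + 4·12 + 13)/6 = 72/6 = 12; σ²_D = ((13−11)/6)² = 0.111
te_E = (9 + 4·11 + 13)/6 = 66/6 = 11; σ²_E = ((13−9)/6)² = 0.444
te_F = (1 + 4·2 + 3)/6 = 12/6 = 2; σ²_F = ((3−1)/6)² = 0.111
te_G = (11 + 4·14 + 29)/6 = 96/6 = 16; σ²_G = ((29−11)/6)² = 9.000
te_H = (13 + 4·14 + 27)/6 = 96/6 = 16; σ²_H = ((27−13)/6)² = 5.444

Forward pass:
ES_A = 0; EF_A = 3
ES_B = 3; EF_B = 3+14 = 17
ES_C = 3; EF_C = 3+16 = 19
ES_D = 3; EF_D = 3+12 = 15
ES_E = 15; EF_E = 15+11 = 26
ES_F = 17; EF_F = 17+2 = 19
ES_G = 15; EF_G = 15+16 = 31
ES_H = max(EF_C=19, EF_E=26, EF_F=19, EF_G=31) = 31; EF_H = 31+16 = 47
Expected project duration μ = 47 weeks. Critical path: A → D → G → H.

Variance along critical path = 1.778 + 0.111 + 9.000 + 5.444 = 16.333; σ = 4.041 weeks.
D = μ + z·σ = 47 + 2.326·4.041 = 56.4 weeks

56.4 weeks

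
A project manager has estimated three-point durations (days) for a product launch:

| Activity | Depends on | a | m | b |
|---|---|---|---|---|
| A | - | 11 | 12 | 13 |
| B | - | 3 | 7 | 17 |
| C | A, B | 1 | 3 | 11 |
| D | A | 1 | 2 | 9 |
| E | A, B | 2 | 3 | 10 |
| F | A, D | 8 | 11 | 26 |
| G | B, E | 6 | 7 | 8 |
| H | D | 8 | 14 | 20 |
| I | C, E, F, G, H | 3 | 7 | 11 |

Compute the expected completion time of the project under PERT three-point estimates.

te_A = (11 + 4·12 + 13)/6 = 72/6 = 12
te_B = (3 + 4·7 + 17)/6 = 48/6 = 8
te_C = (1 + 4·3 + 11)/6 = 24/6 = 4
te_D = (1 + 4·2 + 9)/6 = 18/6 = 3
te_E = (2 + 4·3 + 10)/6 = 24/6 = 4
te_F = (8 + 4·11 + 26)/6 = 78/6 = 13
te_G = (6 + 4·7 + 8)/6 = 42/6 = 7
te_H = (8 + 4·14 + 20)/6 = 84/6 = 14
te_I = (3 + 4·7 + 11)/6 = 42/6 = 7

Forward pass:
ES_A = 0; EF_A = 12
ES_B = 0; EF_B = 8
ES_C = max(EF_A=12, EF_B=8) = 12; EF_C = 12+4 = 16
ES_D = 12; EF_D = 12+3 = 15
ES_E = max(EF_A=12, EF_B=8) = 12; EF_E = 12+4 = 16
ES_F = max(EF_A=12, EF_D=15) = 15; EF_F = 15+13 = 28
ES_G = max(EF_B=8, EF_E=16) = 16; EF_G = 16+7 = 23
ES_H = 15; EF_H = 15+14 = 29
ES_I = max(EF_C=16, EF_E=16, EF_F=28, EF_G=23, EF_H=29) = 29; EF_I = 29+7 = 36
Expected project duration μ = 36 days. Critical path: A → D → H → I.

36 days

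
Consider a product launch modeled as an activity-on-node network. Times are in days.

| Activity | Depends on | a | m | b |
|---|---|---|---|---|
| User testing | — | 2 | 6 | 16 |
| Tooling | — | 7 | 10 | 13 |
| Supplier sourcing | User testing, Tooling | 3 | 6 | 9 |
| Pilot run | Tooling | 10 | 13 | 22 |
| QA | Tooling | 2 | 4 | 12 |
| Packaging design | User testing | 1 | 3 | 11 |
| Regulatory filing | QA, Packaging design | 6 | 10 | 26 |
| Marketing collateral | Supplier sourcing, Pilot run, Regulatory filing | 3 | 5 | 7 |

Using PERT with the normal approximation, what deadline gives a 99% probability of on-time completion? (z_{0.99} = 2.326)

41.1 days

te_User testing = (2 + 4·6 + 16)/6 = 42/6 = 7; σ²_User testing = ((16−2)/6)² = 5.444
te_Tooling = (7 + 4·10 + 13)/6 = 60/6 = 10; σ²_Tooling = ((13−7)/6)² = 1.000
te_Supplier sourcing = (3 + 4·6 + 9)/6 = 36/6 = 6; σ²_Supplier sourcing = ((9−3)/6)² = 1.000
te_Pilot run = (10 + 4·13 + 22)/6 = 84/6 = 14; σ²_Pilot run = ((22−10)/6)² = 4.000
te_QA = (2 + 4·4 + 12)/6 = 30/6 = 5; σ²_QA = ((12−2)/6)² = 2.778
te_Packaging design = (1 + 4·3 + 11)/6 = 24/6 = 4; σ²_Packaging design = ((11−1)/6)² = 2.778
te_Regulatory filing = (6 + 4·10 + 26)/6 = 72/6 = 12; σ²_Regulatory filing = ((26−6)/6)² = 11.111
te_Marketing collateral = (3 + 4·5 + 7)/6 = 30/6 = 5; σ²_Marketing collateral = ((7−3)/6)² = 0.444

Forward pass:
ES_User testing = 0; EF_User testing = 7
ES_Tooling = 0; EF_Tooling = 10
ES_Supplier sourcing = max(EF_User testing=7, EF_Tooling=10) = 10; EF_Supplier sourcing = 10+6 = 16
ES_Pilot run = 10; EF_Pilot run = 10+14 = 24
ES_QA = 10; EF_QA = 10+5 = 15
ES_Packaging design = 7; EF_Packaging design = 7+4 = 11
ES_Regulatory filing = max(EF_QA=15, EF_Packaging design=11) = 15; EF_Regulatory filing = 15+12 = 27
ES_Marketing collateral = max(EF_Supplier sourcing=16, EF_Pilot run=24, EF_Regulatory filing=27) = 27; EF_Marketing collateral = 27+5 = 32
Expected project duration μ = 32 days. Critical path: Tooling → QA → Regulatory filing → Marketing collateral.

Variance along critical path = 1.000 + 2.778 + 11.111 + 0.444 = 15.333; σ = 3.916 days.
D = μ + z·σ = 32 + 2.326·3.916 = 41.1 days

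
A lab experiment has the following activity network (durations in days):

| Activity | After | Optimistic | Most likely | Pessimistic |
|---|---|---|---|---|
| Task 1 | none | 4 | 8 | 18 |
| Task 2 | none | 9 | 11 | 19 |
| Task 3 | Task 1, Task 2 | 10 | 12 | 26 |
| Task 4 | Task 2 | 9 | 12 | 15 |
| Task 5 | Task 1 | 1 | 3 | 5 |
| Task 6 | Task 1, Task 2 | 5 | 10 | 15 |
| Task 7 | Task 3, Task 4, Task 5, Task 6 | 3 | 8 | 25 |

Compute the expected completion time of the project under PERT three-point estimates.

36 days

te_Task 1 = (4 + 4·8 + 18)/6 = 54/6 = 9
te_Task 2 = (9 + 4·11 + 19)/6 = 72/6 = 12
te_Task 3 = (10 + 4·12 + 26)/6 = 84/6 = 14
te_Task 4 = (9 + 4·12 + 15)/6 = 72/6 = 12
te_Task 5 = (1 + 4·3 + 5)/6 = 18/6 = 3
te_Task 6 = (5 + 4·10 + 15)/6 = 60/6 = 10
te_Task 7 = (3 + 4·8 + 25)/6 = 60/6 = 10

Forward pass:
ES_Task 1 = 0; EF_Task 1 = 9
ES_Task 2 = 0; EF_Task 2 = 12
ES_Task 3 = max(EF_Task 1=9, EF_Task 2=12) = 12; EF_Task 3 = 12+14 = 26
ES_Task 4 = 12; EF_Task 4 = 12+12 = 24
ES_Task 5 = 9; EF_Task 5 = 9+3 = 12
ES_Task 6 = max(EF_Task 1=9, EF_Task 2=12) = 12; EF_Task 6 = 12+10 = 22
ES_Task 7 = max(EF_Task 3=26, EF_Task 4=24, EF_Task 5=12, EF_Task 6=22) = 26; EF_Task 7 = 26+10 = 36
Expected project duration μ = 36 days. Critical path: Task 2 → Task 3 → Task 7.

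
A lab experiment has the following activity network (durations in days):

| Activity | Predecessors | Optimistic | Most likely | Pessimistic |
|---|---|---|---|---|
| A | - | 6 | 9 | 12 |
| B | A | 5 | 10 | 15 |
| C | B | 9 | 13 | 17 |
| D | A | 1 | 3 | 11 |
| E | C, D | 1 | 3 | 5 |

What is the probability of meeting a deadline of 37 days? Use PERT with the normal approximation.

te_A = (6 + 4·9 + 12)/6 = 54/6 = 9; σ²_A = ((12−6)/6)² = 1.000
te_B = (5 + 4·10 + 15)/6 = 60/6 = 10; σ²_B = ((15−5)/6)² = 2.778
te_C = (9 + 4·13 + 17)/6 = 78/6 = 13; σ²_C = ((17−9)/6)² = 1.778
te_D = (1 + 4·3 + 11)/6 = 24/6 = 4; σ²_D = ((11−1)/6)² = 2.778
te_E = (1 + 4·3 + 5)/6 = 18/6 = 3; σ²_E = ((5−1)/6)² = 0.444

Forward pass:
ES_A = 0; EF_A = 9
ES_B = 9; EF_B = 9+10 = 19
ES_C = 19; EF_C = 19+13 = 32
ES_D = 9; EF_D = 9+4 = 13
ES_E = max(EF_C=32, EF_D=13) = 32; EF_E = 32+3 = 35
Expected project duration μ = 35 days. Critical path: A → B → C → E.

Variance along critical path = 1.000 + 2.778 + 1.778 + 0.444 = 6.000; σ = √6.000 = 2.449 days.
Z = (37 − 35) / 2.449 = 0.816
P(T ≤ 37) = Φ(0.816) ≈ 0.793

0.793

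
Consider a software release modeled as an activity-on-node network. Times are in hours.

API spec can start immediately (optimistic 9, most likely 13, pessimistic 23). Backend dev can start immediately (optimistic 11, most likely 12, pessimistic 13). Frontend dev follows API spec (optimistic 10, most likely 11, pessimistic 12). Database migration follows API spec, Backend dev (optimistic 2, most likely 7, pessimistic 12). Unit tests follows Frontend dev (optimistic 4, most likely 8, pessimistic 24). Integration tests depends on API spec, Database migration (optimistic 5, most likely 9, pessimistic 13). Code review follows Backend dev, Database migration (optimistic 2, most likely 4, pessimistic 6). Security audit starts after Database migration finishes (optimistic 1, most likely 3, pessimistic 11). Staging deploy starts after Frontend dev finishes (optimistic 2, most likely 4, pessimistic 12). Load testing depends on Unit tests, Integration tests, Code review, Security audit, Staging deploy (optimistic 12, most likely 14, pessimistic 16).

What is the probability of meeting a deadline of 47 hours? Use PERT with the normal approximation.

0.314

te_API spec = (9 + 4·13 + 23)/6 = 84/6 = 14; σ²_API spec = ((23−9)/6)² = 5.444
te_Backend dev = (11 + 4·12 + 13)/6 = 72/6 = 12; σ²_Backend dev = ((13−11)/6)² = 0.111
te_Frontend dev = (10 + 4·11 + 12)/6 = 66/6 = 11; σ²_Frontend dev = ((12−10)/6)² = 0.111
te_Database migration = (2 + 4·7 + 12)/6 = 42/6 = 7; σ²_Database migration = ((12−2)/6)² = 2.778
te_Unit tests = (4 + 4·8 + 24)/6 = 60/6 = 10; σ²_Unit tests = ((24−4)/6)² = 11.111
te_Integration tests = (5 + 4·9 + 13)/6 = 54/6 = 9; σ²_Integration tests = ((13−5)/6)² = 1.778
te_Code review = (2 + 4·4 + 6)/6 = 24/6 = 4; σ²_Code review = ((6−2)/6)² = 0.444
te_Security audit = (1 + 4·3 + 11)/6 = 24/6 = 4; σ²_Security audit = ((11−1)/6)² = 2.778
te_Staging deploy = (2 + 4·4 + 12)/6 = 30/6 = 5; σ²_Staging deploy = ((12−2)/6)² = 2.778
te_Load testing = (12 + 4·14 + 16)/6 = 84/6 = 14; σ²_Load testing = ((16−12)/6)² = 0.444

Forward pass:
ES_API spec = 0; EF_API spec = 14
ES_Backend dev = 0; EF_Backend dev = 12
ES_Frontend dev = 14; EF_Frontend dev = 14+11 = 25
ES_Database migration = max(EF_API spec=14, EF_Backend dev=12) = 14; EF_Database migration = 14+7 = 21
ES_Unit tests = 25; EF_Unit tests = 25+10 = 35
ES_Integration tests = max(EF_API spec=14, EF_Database migration=21) = 21; EF_Integration tests = 21+9 = 30
ES_Code review = max(EF_Backend dev=12, EF_Database migration=21) = 21; EF_Code review = 21+4 = 25
ES_Security audit = 21; EF_Security audit = 21+4 = 25
ES_Staging deploy = 25; EF_Staging deploy = 25+5 = 30
ES_Load testing = max(EF_Unit tests=35, EF_Integration tests=30, EF_Code review=25, EF_Security audit=25, EF_Staging deploy=30) = 35; EF_Load testing = 35+14 = 49
Expected project duration μ = 49 hours. Critical path: API spec → Frontend dev → Unit tests → Load testing.

Variance along critical path = 5.444 + 0.111 + 11.111 + 0.444 = 17.111; σ = √17.111 = 4.137 hours.
Z = (47 − 49) / 4.137 = -0.483
P(T ≤ 47) = Φ(-0.483) ≈ 0.314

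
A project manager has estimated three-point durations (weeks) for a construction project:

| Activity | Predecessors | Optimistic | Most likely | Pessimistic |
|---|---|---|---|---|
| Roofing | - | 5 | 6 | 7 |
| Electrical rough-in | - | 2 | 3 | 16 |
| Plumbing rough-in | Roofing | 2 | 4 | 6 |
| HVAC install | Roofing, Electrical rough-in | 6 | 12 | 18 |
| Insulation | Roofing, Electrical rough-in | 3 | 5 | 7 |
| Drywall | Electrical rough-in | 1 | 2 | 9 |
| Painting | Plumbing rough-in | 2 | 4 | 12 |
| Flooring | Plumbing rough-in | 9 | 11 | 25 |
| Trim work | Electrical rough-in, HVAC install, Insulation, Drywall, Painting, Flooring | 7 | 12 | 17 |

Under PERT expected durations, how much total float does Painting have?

8 weeks

te_Roofing = (5 + 4·6 + 7)/6 = 36/6 = 6
te_Electrical rough-in = (2 + 4·3 + 16)/6 = 30/6 = 5
te_Plumbing rough-in = (2 + 4·4 + 6)/6 = 24/6 = 4
te_HVAC install = (6 + 4·12 + 18)/6 = 72/6 = 12
te_Insulation = (3 + 4·5 + 7)/6 = 30/6 = 5
te_Drywall = (1 + 4·2 + 9)/6 = 18/6 = 3
te_Painting = (2 + 4·4 + 12)/6 = 30/6 = 5
te_Flooring = (9 + 4·11 + 25)/6 = 78/6 = 13
te_Trim work = (7 + 4·12 + 17)/6 = 72/6 = 12

Forward pass:
ES_Roofing = 0; EF_Roofing = 6
ES_Electrical rough-in = 0; EF_Electrical rough-in = 5
ES_Plumbing rough-in = 6; EF_Plumbing rough-in = 6+4 = 10
ES_HVAC install = max(EF_Roofing=6, EF_Electrical rough-in=5) = 6; EF_HVAC install = 6+12 = 18
ES_Insulation = max(EF_Roofing=6, EF_Electrical rough-in=5) = 6; EF_Insulation = 6+5 = 11
ES_Drywall = 5; EF_Drywall = 5+3 = 8
ES_Painting = 10; EF_Painting = 10+5 = 15
ES_Flooring = 10; EF_Flooring = 10+13 = 23
ES_Trim work = max(EF_Electrical rough-in=5, EF_HVAC install=18, EF_Insulation=11, EF_Drywall=8, EF_Painting=15, EF_Flooring=23) = 23; EF_Trim work = 23+12 = 35
Expected project duration μ = 35 weeks. Critical path: Roofing → Plumbing rough-in → Flooring → Trim work.

Backward pass:
LF_Trim work = 35; LS_Trim work = 35−12 = 23
LF_Flooring = LS_Trim work = 23; LS_Flooring = 23−13 = 10
LF_Painting = LS_Trim work = 23; LS_Painting = 23−5 = 18
LF_Drywall = LS_Trim work = 23; LS_Drywall = 23−3 = 20
LF_Insulation = LS_Trim work = 23; LS_Insulation = 23−5 = 18
LF_HVAC install = LS_Trim work = 23; LS_HVAC install = 23−12 = 11
LF_Plumbing rough-in = min(LS_Painting=18, LS_Flooring=10) = 10; LS_Plumbing rough-in = 10−4 = 6
LF_Electrical rough-in = min(LS_HVAC install=11, LS_Insulation=18, LS_Drywall=20, LS_Trim work=23) = 11; LS_Electrical rough-in = 11−5 = 6
LF_Roofing = min(LS_Plumbing rough-in=6, LS_HVAC install=11, LS_Insulation=18) = 6; LS_Roofing = 6−6 = 0
Slack_Painting = LS_Painting − ES_Painting = 18 − 10 = 8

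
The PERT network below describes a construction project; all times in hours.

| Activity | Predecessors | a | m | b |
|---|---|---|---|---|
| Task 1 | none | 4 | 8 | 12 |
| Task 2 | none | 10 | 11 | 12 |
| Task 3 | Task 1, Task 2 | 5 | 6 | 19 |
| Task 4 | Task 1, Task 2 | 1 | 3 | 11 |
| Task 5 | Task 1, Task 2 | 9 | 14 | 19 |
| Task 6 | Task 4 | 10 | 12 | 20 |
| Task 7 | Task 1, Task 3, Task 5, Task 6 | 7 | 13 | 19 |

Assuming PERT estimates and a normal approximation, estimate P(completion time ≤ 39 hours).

te_Task 1 = (4 + 4·8 + 12)/6 = 48/6 = 8; σ²_Task 1 = ((12−4)/6)² = 1.778
te_Task 2 = (10 + 4·11 + 12)/6 = 66/6 = 11; σ²_Task 2 = ((12−10)/6)² = 0.111
te_Task 3 = (5 + 4·6 + 19)/6 = 48/6 = 8; σ²_Task 3 = ((19−5)/6)² = 5.444
te_Task 4 = (1 + 4·3 + 11)/6 = 24/6 = 4; σ²_Task 4 = ((11−1)/6)² = 2.778
te_Task 5 = (9 + 4·14 + 19)/6 = 84/6 = 14; σ²_Task 5 = ((19−9)/6)² = 2.778
te_Task 6 = (10 + 4·12 + 20)/6 = 78/6 = 13; σ²_Task 6 = ((20−10)/6)² = 2.778
te_Task 7 = (7 + 4·13 + 19)/6 = 78/6 = 13; σ²_Task 7 = ((19−7)/6)² = 4.000

Forward pass:
ES_Task 1 = 0; EF_Task 1 = 8
ES_Task 2 = 0; EF_Task 2 = 11
ES_Task 3 = max(EF_Task 1=8, EF_Task 2=11) = 11; EF_Task 3 = 11+8 = 19
ES_Task 4 = max(EF_Task 1=8, EF_Task 2=11) = 11; EF_Task 4 = 11+4 = 15
ES_Task 5 = max(EF_Task 1=8, EF_Task 2=11) = 11; EF_Task 5 = 11+14 = 25
ES_Task 6 = 15; EF_Task 6 = 15+13 = 28
ES_Task 7 = max(EF_Task 1=8, EF_Task 3=19, EF_Task 5=25, EF_Task 6=28) = 28; EF_Task 7 = 28+13 = 41
Expected project duration μ = 41 hours. Critical path: Task 2 → Task 4 → Task 6 → Task 7.

Variance along critical path = 0.111 + 2.778 + 2.778 + 4.000 = 9.667; σ = √9.667 = 3.109 hours.
Z = (39 − 41) / 3.109 = -0.643
P(T ≤ 39) = Φ(-0.643) ≈ 0.260

0.260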